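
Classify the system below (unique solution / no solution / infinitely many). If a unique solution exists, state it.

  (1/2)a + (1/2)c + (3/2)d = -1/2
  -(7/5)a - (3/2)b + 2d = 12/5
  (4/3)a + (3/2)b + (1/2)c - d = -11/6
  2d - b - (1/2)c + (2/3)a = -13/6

a = -1, b = -2, c = 3, d = -1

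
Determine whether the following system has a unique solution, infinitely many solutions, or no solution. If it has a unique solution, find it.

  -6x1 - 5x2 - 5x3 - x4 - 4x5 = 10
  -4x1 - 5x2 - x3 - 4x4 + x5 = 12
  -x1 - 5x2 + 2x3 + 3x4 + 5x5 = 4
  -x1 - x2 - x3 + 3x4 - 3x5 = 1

Row-reduce:
R1 ← R1 / (-6).
R2 ← R2 + 4·R1.
R3 ← R3 + 1·R1.
R4 ← R4 + 1·R1.
R2 ← R2 / (-5/3).
R1 ← R1 − 5/6·R2.
R3 ← R3 + 25/6·R2.
R4 ← R4 + 1/6·R2.
R3 ← R3 / (-3).
R1 ← R1 − 2·R3.
R2 ← R2 + 7/5·R3.
R4 ← R4 + 2/5·R3.
R4 ← R4 / (59/30).
R1 ← R1 − 37/6·R4.
R2 ← R2 + 101/30·R4.
R3 ← R3 + 23/6·R4.
Rank is 4 with 5 unknowns, leaving x5 free.

infinitely many solutions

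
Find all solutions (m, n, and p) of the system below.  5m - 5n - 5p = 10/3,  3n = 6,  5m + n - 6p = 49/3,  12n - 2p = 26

m = 5/3, n = 2, p = -1

Row-reduce the augmented matrix:
R1 ← R1 / (5).
R3 ← R3 − 5·R1.
R2 ← R2 / (3).
R1 ← R1 + 1·R2.
R3 ← R3 − 6·R2.
R4 ← R4 − 12·R2.
R3 ← R3 / (-1).
R1 ← R1 + 1·R3.
R4 ← R4 + 2·R3.
R4 reduces to 0 = 0, so the extra equation is consistent.
Reading off the reduced rows gives m = 5/3, n = 2, p = -1.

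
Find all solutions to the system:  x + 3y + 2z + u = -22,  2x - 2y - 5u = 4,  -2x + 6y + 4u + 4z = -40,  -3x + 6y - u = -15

Row-reduce the augmented matrix:
R2 ← R2 − 2·R1.
R3 ← R3 + 2·R1.
R4 ← R4 + 3·R1.
R2 ← R2 / (-8).
R1 ← R1 − 3·R2.
R3 ← R3 − 12·R2.
R4 ← R4 − 15·R2.
R3 ← R3 / (2).
R1 ← R1 − 1/2·R3.
R2 ← R2 − 1/2·R3.
R4 ← R4 + 3/2·R3.
R4 ← R4 / (-29/2).
R1 ← R1 + 1/2·R4.
R2 ← R2 − 2·R4.
R3 ← R3 + 9/4·R4.
Reading off the reduced rows gives x = -1, y = -3, z = -6, u = 0.

x = -1, y = -3, z = -6, u = 0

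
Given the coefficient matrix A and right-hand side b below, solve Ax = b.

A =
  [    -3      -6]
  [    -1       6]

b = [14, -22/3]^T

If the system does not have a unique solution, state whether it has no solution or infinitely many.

x_1 = -5/3, x_2 = -3/2

Row-reduce the augmented matrix:
R1 ← R1 / (-3).
R2 ← R2 + 1·R1.
R2 ← R2 / (8).
R1 ← R1 − 2·R2.
Reading off the reduced rows gives x_1 = -5/3, x_2 = -3/2.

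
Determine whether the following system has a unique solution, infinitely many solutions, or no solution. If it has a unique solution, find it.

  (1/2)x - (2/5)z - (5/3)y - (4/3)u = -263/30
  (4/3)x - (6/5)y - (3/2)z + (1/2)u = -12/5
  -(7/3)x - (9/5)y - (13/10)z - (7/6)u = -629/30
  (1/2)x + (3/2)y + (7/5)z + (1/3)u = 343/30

no solution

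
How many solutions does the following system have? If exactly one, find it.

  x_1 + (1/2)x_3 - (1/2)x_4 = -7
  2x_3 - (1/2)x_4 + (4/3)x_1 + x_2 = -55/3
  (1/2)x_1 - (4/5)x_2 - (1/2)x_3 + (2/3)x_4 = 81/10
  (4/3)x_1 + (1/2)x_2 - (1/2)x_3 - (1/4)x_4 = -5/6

Row-reduce the augmented matrix:
R2 ← R2 − 4/3·R1.
R3 ← R3 − 1/2·R1.
R4 ← R4 − 4/3·R1.
R3 ← R3 + 4/5·R2.
R4 ← R4 − 1/2·R2.
R3 ← R3 / (19/60).
R1 ← R1 − 1/2·R3.
R2 ← R2 − 4/3·R3.
R4 ← R4 + 11/6·R3.
R4 ← R4 / (731/114).
R1 ← R1 + 41/19·R4.
R2 ← R2 + 485/114·R4.
R3 ← R3 − 63/19·R4.
Reading off the reduced rows gives x_1 = -1, x_2 = -2, x_3 = -6, x_4 = 6.

x_1 = -1, x_2 = -2, x_3 = -6, x_4 = 6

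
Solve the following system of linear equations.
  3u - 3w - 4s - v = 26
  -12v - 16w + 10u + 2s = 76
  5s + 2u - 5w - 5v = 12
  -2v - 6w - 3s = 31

Row-reduce:
R1 ← R1 / (3).
R2 ← R2 − 10·R1.
R3 ← R3 − 2·R1.
R2 ← R2 / (-26/3).
R1 ← R1 + 1/3·R2.
R3 ← R3 + 13/3·R2.
R4 ← R4 + 2·R2.
Swap R3 and R4.
R3 ← R3 / (-60/13).
R1 ← R1 + 10/13·R3.
R2 ← R2 − 9/13·R3.
Rank is 3 with 4 unknowns, leaving s free.

infinitely many solutions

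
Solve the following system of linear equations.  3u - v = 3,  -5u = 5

Row-reduce the augmented matrix:
R1 ← R1 / (3).
R2 ← R2 + 5·R1.
R2 ← R2 / (-5/3).
R1 ← R1 + 1/3·R2.
Reading off the reduced rows gives u = -1, v = -6.

u = -1, v = -6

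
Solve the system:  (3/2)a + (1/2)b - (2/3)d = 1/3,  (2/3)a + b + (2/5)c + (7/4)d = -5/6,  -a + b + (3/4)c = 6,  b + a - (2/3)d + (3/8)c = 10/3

Row-reduce:
R1 ← R1 / (3/2).
R2 ← R2 − 2/3·R1.
R3 ← R3 + 1·R1.
R4 ← R4 − 1·R1.
R2 ← R2 / (7/9).
R1 ← R1 − 1/3·R2.
R3 ← R3 − 4/3·R2.
R4 ← R4 − 2/3·R2.
R3 ← R3 / (9/140).
R1 ← R1 + 6/35·R3.
R2 ← R2 − 18/35·R3.
R4 ← R4 − 9/280·R3.
Rank is 3 with 4 unknowns, leaving d free.

infinitely many solutions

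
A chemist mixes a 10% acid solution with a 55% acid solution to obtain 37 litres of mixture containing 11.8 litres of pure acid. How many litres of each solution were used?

litres of solution A: 19, litres of solution B: 18

Let a = litres of solution A, b = litres of solution B.
  a + b = 37
  (11/20)b + (1/10)a = 59/5
From equation 1: a = 37 − b.
Substitute into equation 2 and solve: b = 18.
Then a = 19.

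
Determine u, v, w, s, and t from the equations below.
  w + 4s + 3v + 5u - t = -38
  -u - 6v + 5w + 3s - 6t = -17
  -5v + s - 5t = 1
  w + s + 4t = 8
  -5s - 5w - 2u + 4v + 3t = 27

Row-reduce the augmented matrix:
R1 ← R1 / (5).
R2 ← R2 + 1·R1.
R5 ← R5 + 2·R1.
R2 ← R2 / (-27/5).
R1 ← R1 − 3/5·R2.
R3 ← R3 + 5·R2.
R5 ← R5 − 26/5·R2.
R3 ← R3 / (-130/27).
R1 ← R1 − 7/9·R3.
R2 ← R2 + 26/27·R3.
R4 ← R4 − 1·R3.
R5 ← R5 − 11/27·R3.
R4 ← R4 / (31/65).
R1 ← R1 − 53/65·R4.
R2 ← R2 + 1/5·R4.
R3 ← R3 − 34/65·R4.
R5 ← R5 − 3/65·R4.
R5 ← R5 / (-115/31).
R1 ← R1 + 244/31·R5.
R2 ← R2 − 85/31·R5.
R3 ← R3 + 146/31·R5.
R4 ← R4 − 270/31·R5.
Reading off the reduced rows gives u = -5, v = -3, w = -5, s = 1, t = 3.

u = -5, v = -3, w = -5, s = 1, t = 3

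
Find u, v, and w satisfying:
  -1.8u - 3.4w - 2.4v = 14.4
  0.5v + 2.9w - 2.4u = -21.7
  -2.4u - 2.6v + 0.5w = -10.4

u = 2, v = 1, w = -6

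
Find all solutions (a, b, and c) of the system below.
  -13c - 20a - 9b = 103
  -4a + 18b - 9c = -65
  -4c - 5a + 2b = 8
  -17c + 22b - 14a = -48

no solution

Row-reduce:
R1 ← R1 / (-20).
R2 ← R2 + 4·R1.
R3 ← R3 + 5·R1.
R4 ← R4 + 14·R1.
R2 ← R2 / (99/5).
R1 ← R1 − 9/20·R2.
R3 ← R3 − 17/4·R2.
R4 ← R4 − 283/10·R2.
R3 ← R3 / (247/396).
R1 ← R1 − 35/44·R3.
R2 ← R2 + 32/99·R3.
R4 ← R4 − 247/198·R3.
Row 4 reduces to 0 = 1, a contradiction. The system is inconsistent.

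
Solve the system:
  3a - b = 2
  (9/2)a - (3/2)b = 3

Row-reduce:
R1 ← R1 / (3).
R2 ← R2 − 9/2·R1.
Rank is 1 with 2 unknowns, leaving b free.

infinitely many solutions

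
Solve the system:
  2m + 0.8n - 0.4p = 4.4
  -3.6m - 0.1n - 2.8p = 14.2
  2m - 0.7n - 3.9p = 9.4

m = -1, n = 6, p = -4

Row-reduce the augmented matrix:
R1 ← R1 / (2).
R2 ← R2 + 18/5·R1.
R3 ← R3 − 2·R1.
R2 ← R2 / (67/50).
R1 ← R1 − 2/5·R2.
R3 ← R3 + 3/2·R2.
R3 ← R3 / (-997/134).
R1 ← R1 − 57/67·R3.
R2 ← R2 + 176/67·R3.
Reading off the reduced rows gives m = -1, n = 6, p = -4.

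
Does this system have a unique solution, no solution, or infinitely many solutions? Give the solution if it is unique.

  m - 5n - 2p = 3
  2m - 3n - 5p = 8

infinitely many solutions

Row-reduce:
R2 ← R2 − 2·R1.
R2 ← R2 / (7).
R1 ← R1 + 5·R2.
Rank is 2 with 3 unknowns, leaving p free.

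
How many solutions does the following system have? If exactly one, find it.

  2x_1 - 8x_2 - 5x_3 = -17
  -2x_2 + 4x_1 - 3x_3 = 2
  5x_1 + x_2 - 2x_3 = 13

Row-reduce:
R1 ← R1 / (2).
R2 ← R2 − 4·R1.
R3 ← R3 − 5·R1.
R2 ← R2 / (14).
R1 ← R1 + 4·R2.
R3 ← R3 − 21·R2.
Row 3 reduces to 0 = 3/2, a contradiction. The system is inconsistent.

no solution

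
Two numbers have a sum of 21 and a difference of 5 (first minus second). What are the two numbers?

Let x = first number, y = second number.
  x + y = 21
  x - y = 5
From equation 1: x = 21 − y.
Substitute into equation 2 and solve: y = 8.
Then x = 13.

first number: 13, second number: 8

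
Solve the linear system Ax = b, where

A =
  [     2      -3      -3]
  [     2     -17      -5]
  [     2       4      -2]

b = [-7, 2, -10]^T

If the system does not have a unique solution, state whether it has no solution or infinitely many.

no solution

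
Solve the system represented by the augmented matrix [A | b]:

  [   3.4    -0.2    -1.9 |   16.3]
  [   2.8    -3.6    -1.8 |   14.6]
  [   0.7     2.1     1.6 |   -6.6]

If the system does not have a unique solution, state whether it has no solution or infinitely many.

Row-reduce the augmented matrix:
R1 ← R1 / (17/5).
R2 ← R2 − 14/5·R1.
R3 ← R3 − 7/10·R1.
R2 ← R2 / (-292/85).
R1 ← R1 + 1/17·R2.
R3 ← R3 − 182/85·R2.
R3 ← R3 / (2693/1460).
R1 ← R1 + 81/146·R3.
R2 ← R2 − 5/73·R3.
Reading off the reduced rows gives x_1 = 2, x_2 = 0, x_3 = -5.

x_1 = 2, x_2 = 0, x_3 = -5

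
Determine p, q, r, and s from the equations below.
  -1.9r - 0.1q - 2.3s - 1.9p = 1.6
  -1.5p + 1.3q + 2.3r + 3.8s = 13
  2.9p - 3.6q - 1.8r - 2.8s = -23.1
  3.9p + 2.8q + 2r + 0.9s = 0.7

p = -3, q = 3, r = 2, s = 0

Row-reduce the augmented matrix:
R1 ← R1 / (-19/10).
R2 ← R2 + 3/2·R1.
R3 ← R3 − 29/10·R1.
R4 ← R4 − 39/10·R1.
R2 ← R2 / (131/95).
R1 ← R1 − 1/19·R2.
R3 ← R3 + 713/190·R2.
R4 ← R4 − 493/190·R2.
R3 ← R3 / (739/131).
R1 ← R1 − 112/131·R3.
R2 ← R2 − 361/131·R3.
R4 ← R4 + 5928/655·R3.
R4 ← R4 / (451/73900).
R1 ← R1 + 2687/7390·R4.
R2 ← R2 + 4587/14780·R4.
R3 ← R3 − 23507/14780·R4.
Reading off the reduced rows gives p = -3, q = 3, r = 2, s = 0.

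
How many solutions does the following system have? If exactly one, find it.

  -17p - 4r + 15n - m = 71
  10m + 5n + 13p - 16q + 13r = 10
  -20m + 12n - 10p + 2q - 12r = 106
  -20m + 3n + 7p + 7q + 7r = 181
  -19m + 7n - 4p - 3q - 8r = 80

Row-reduce the augmented matrix:
R1 ← R1 / (-1).
R2 ← R2 − 10·R1.
R3 ← R3 + 20·R1.
R4 ← R4 + 20·R1.
R5 ← R5 + 19·R1.
R2 ← R2 / (155).
R1 ← R1 + 15·R2.
R3 ← R3 + 288·R2.
R4 ← R4 + 297·R2.
R5 ← R5 + 278·R2.
R3 ← R3 / (5934/155).
R1 ← R1 − 56/31·R3.
R2 ← R2 + 157/155·R3.
R4 ← R4 − 7156/155·R3.
R5 ← R5 − 5799/155·R3.
R4 ← R4 / (29021/2967).
R1 ← R1 + 712/2967·R4.
R2 ← R2 + 2483/2967·R4.
R3 ← R3 + 2149/2967·R4.
R5 ← R5 + 4548/989·R4.
R5 ← R5 / (250068/29021).
R1 ← R1 − 25633/29021·R5.
R2 ← R2 − 42803/29021·R5.
R3 ← R3 − 43088/29021·R5.
R4 ← R4 − 40826/29021·R5.
Reading off the reduced rows gives m = -5, n = 6, p = 0, q = 3, r = 6.

m = -5, n = 6, p = 0, q = 3, r = 6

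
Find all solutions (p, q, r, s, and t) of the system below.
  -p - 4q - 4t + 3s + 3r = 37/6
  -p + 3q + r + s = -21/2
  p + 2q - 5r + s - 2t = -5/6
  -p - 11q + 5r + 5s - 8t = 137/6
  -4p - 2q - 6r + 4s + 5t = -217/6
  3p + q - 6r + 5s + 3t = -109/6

p = 3, q = -5/3, r = 1/2, s = -3, t = -5/2

Row-reduce the augmented matrix:
R1 ← R1 / (-1).
R2 ← R2 + 1·R1.
R3 ← R3 − 1·R1.
R4 ← R4 + 1·R1.
R5 ← R5 + 4·R1.
R6 ← R6 − 3·R1.
R2 ← R2 / (7).
R1 ← R1 − 4·R2.
R3 ← R3 + 2·R2.
R4 ← R4 + 7·R2.
R5 ← R5 − 14·R2.
R6 ← R6 + 11·R2.
R3 ← R3 / (-18/7).
R1 ← R1 + 13/7·R3.
R2 ← R2 + 2/7·R3.
R5 ← R5 + 14·R3.
R6 ← R6 + 1/7·R3.
Swap R4 and R5.
R4 ← R4 / (-68/3).
R1 ← R1 + 13/3·R4.
R2 ← R2 + 2/3·R4.
R3 ← R3 + 4/3·R4.
R6 ← R6 − 32/3·R4.
Swap R5 and R6.
R5 ← R5 / (274/17).
R1 ← R1 + 473/204·R5.
R2 ← R2 + 5/102·R5.
R3 ← R3 + 22/51·R5.
R4 ← R4 + 355/204·R5.
R6 reduces to 0 = 0, so the extra equation is consistent.
Reading off the reduced rows gives p = 3, q = -5/3, r = 1/2, s = -3, t = -5/2.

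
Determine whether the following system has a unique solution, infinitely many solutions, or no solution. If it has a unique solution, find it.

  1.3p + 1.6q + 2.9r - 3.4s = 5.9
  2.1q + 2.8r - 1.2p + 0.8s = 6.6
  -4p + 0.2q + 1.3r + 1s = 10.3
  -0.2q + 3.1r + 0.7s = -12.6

p = -4, q = 6, r = -3, s = -3

Row-reduce the augmented matrix:
R1 ← R1 / (13/10).
R2 ← R2 + 6/5·R1.
R3 ← R3 + 4·R1.
R2 ← R2 / (93/26).
R1 ← R1 − 16/13·R2.
R3 ← R3 − 333/65·R2.
R4 ← R4 + 1/5·R2.
R3 ← R3 / (3687/1550).
R1 ← R1 − 161/465·R3.
R2 ← R2 − 712/465·R3.
R4 ← R4 − 15839/4650·R3.
R4 ← R4 / (22913/2458).
R1 ← R1 + 1132/1229·R4.
R2 ← R2 − 4032/1229·R4.
R3 ← R3 + 3158/1229·R4.
Reading off the reduced rows gives p = -4, q = 6, r = -3, s = -3.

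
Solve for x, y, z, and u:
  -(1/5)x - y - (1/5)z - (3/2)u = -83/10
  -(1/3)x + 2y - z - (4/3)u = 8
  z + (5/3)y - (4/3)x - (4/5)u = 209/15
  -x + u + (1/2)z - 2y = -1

x = -6, y = 5, z = 0, u = 3

Row-reduce the augmented matrix:
R1 ← R1 / (-1/5).
R2 ← R2 + 1/3·R1.
R3 ← R3 + 4/3·R1.
R4 ← R4 + 1·R1.
R2 ← R2 / (11/3).
R1 ← R1 − 5·R2.
R3 ← R3 − 25/3·R2.
R4 ← R4 − 3·R2.
R3 ← R3 / (127/33).
R1 ← R1 − 21/11·R3.
R2 ← R2 + 2/11·R3.
R4 ← R4 − 45/22·R3.
R4 ← R4 / (2065/508).
R1 ← R1 − 3379/1270·R4.
R2 ← R2 − 797/1270·R4.
R3 ← R3 − 2161/1270·R4.
Reading off the reduced rows gives x = -6, y = 5, z = 0, u = 3.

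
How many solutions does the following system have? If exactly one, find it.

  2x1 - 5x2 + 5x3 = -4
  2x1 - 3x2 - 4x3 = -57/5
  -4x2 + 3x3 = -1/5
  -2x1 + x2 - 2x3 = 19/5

Row-reduce the augmented matrix:
R1 ← R1 / (2).
R2 ← R2 − 2·R1.
R4 ← R4 + 2·R1.
R2 ← R2 / (2).
R1 ← R1 + 5/2·R2.
R3 ← R3 + 4·R2.
R4 ← R4 + 4·R2.
R3 ← R3 / (-15).
R1 ← R1 + 35/4·R3.
R2 ← R2 + 9/2·R3.
R4 ← R4 + 15·R3.
R4 reduces to 0 = 0, so the extra equation is consistent.
Reading off the reduced rows gives x1 = -5/2, x2 = 4/5, x3 = 1.

x1 = -5/2, x2 = 4/5, x3 = 1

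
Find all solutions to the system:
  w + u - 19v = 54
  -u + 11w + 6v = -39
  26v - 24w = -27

Row-reduce:
R2 ← R2 + 1·R1.
R2 ← R2 / (-13).
R1 ← R1 + 19·R2.
R3 ← R3 − 26·R2.
Row 3 reduces to 0 = 3, a contradiction. The system is inconsistent.

no solution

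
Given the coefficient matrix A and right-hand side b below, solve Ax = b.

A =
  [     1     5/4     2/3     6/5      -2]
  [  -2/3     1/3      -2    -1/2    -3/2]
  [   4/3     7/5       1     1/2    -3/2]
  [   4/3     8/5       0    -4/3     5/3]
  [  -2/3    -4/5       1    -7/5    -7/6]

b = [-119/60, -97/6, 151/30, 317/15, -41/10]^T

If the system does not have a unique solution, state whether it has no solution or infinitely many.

Row-reduce the augmented matrix:
R2 ← R2 + 2/3·R1.
R3 ← R3 − 4/3·R1.
R4 ← R4 − 4/3·R1.
R5 ← R5 + 2/3·R1.
R2 ← R2 / (7/6).
R1 ← R1 − 5/4·R2.
R3 ← R3 + 4/15·R2.
R4 ← R4 + 1/15·R2.
R5 ← R5 − 1/30·R2.
R3 ← R3 / (-11/45).
R1 ← R1 − 7/3·R3.
R2 ← R2 + 4/3·R3.
R4 ← R4 + 44/45·R3.
R5 ← R5 − 67/45·R3.
R4 ← R4 / (127/105).
R1 ← R1 + 13809/1540·R4.
R2 ← R2 − 453/77·R4.
R3 ← R3 − 3249/770·R4.
R5 ← R5 + 379/55·R4.
R5 ← R5 / (106279/8382).
R1 ← R1 − 120273/5588·R5.
R2 ← R2 + 21585/1397·R5.
R3 ← R3 + 26355/2794·R5.
R4 ← R4 − 220/127·R5.
Reading off the reduced rows gives x_1 = 4, x_2 = 3, x_3 = 4, x_4 = -2, x_5 = 5.

x_1 = 4, x_2 = 3, x_3 = 4, x_4 = -2, x_5 = 5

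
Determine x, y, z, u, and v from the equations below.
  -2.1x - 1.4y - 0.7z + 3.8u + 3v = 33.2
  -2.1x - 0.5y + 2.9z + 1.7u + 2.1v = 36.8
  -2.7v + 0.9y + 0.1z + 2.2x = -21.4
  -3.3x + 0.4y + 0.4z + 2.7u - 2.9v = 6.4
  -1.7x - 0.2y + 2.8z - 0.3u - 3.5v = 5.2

Row-reduce the augmented matrix:
R1 ← R1 / (-21/10).
R2 ← R2 + 21/10·R1.
R3 ← R3 − 11/5·R1.
R4 ← R4 + 33/10·R1.
R5 ← R5 + 17/10·R1.
R2 ← R2 / (9/10).
R1 ← R1 − 2/3·R2.
R3 ← R3 + 17/30·R2.
R4 ← R4 − 13/5·R2.
R5 ← R5 − 14/15·R2.
R3 ← R3 / (49/30).
R1 ← R1 + 7/3·R3.
R2 ← R2 − 4·R3.
R4 ← R4 + 89/10·R3.
R5 ← R5 + 11/30·R3.
R4 ← R4 / (88919/5145).
R1 ← R1 − 521/147·R4.
R2 ← R2 + 9101/1029·R4.
R3 ← R3 − 1675/1029·R4.
R5 ← R5 + 619/1029·R4.
R5 ← R5 / (-2321251/444595).
R1 ← R1 − 40525/177838·R5.
R2 ← R2 + 641665/177838·R5.
R3 ← R3 − 81809/177838·R5.
R4 ← R4 + 58539/177838·R5.
Reading off the reduced rows gives x = -3, y = -5, z = 5, u = 3, v = 4.

x = -3, y = -5, z = 5, u = 3, v = 4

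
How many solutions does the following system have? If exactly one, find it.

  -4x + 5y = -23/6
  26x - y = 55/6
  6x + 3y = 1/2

Row-reduce the augmented matrix:
R1 ← R1 / (-4).
R2 ← R2 − 26·R1.
R3 ← R3 − 6·R1.
R2 ← R2 / (63/2).
R1 ← R1 + 5/4·R2.
R3 ← R3 − 21/2·R2.
R3 reduces to 0 = 0, so the extra equation is consistent.
Reading off the reduced rows gives x = 1/3, y = -1/2.

x = 1/3, y = -1/2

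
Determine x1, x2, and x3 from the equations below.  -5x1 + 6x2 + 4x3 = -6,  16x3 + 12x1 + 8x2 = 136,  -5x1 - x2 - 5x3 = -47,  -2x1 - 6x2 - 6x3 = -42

Row-reduce the augmented matrix:
R1 ← R1 / (-5).
R2 ← R2 − 12·R1.
R3 ← R3 + 5·R1.
R4 ← R4 + 2·R1.
R2 ← R2 / (112/5).
R1 ← R1 + 6/5·R2.
R3 ← R3 + 7·R2.
R4 ← R4 + 42/5·R2.
R3 ← R3 / (-1).
R1 ← R1 − 4/7·R3.
R2 ← R2 − 8/7·R3.
R4 ← R4 − 2·R3.
R4 reduces to 0 = 0, so the extra equation is consistent.
Reading off the reduced rows gives x1 = 6, x2 = 2, x3 = 3.

x1 = 6, x2 = 2, x3 = 3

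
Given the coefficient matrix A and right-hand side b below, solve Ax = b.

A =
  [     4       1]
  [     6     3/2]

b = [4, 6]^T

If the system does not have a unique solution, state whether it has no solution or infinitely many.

infinitely many solutions

Row-reduce:
R1 ← R1 / (4).
R2 ← R2 − 6·R1.
Rank is 1 with 2 unknowns, leaving x_2 free.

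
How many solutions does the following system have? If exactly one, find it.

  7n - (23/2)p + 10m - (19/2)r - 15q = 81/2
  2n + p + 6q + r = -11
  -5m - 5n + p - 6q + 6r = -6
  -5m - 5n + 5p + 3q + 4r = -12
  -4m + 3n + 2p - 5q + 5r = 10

infinitely many solutions

Row-reduce:
R1 ← R1 / (10).
R3 ← R3 + 5·R1.
R4 ← R4 + 5·R1.
R5 ← R5 + 4·R1.
R2 ← R2 / (2).
R1 ← R1 − 7/10·R2.
R3 ← R3 + 3/2·R2.
R4 ← R4 + 3/2·R2.
R5 ← R5 − 29/5·R2.
R3 ← R3 / (-4).
R1 ← R1 + 3/2·R3.
R2 ← R2 − 1/2·R3.
R5 ← R5 + 11/2·R3.
Swap R4 and R5.
R4 ← R4 / (-641/40).
R1 ← R1 + 9/40·R4.
R2 ← R2 − 15/8·R4.
R3 ← R3 − 9/4·R4.
Rank is 4 with 5 unknowns, leaving r free.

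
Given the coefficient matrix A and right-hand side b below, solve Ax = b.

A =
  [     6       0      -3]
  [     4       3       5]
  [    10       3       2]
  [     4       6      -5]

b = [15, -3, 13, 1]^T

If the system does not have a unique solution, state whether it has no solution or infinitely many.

no solution

Row-reduce:
R1 ← R1 / (6).
R2 ← R2 − 4·R1.
R3 ← R3 − 10·R1.
R4 ← R4 − 4·R1.
R2 ← R2 / (3).
R3 ← R3 − 3·R2.
R4 ← R4 − 6·R2.
Swap R3 and R4.
R3 ← R3 / (-17).
R1 ← R1 + 1/2·R3.
R2 ← R2 − 7/3·R3.
Row 4 reduces to 0 = 1, a contradiction. The system is inconsistent.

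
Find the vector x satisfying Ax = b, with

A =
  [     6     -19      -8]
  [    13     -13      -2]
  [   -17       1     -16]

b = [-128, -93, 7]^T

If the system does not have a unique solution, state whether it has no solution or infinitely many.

Row-reduce the augmented matrix:
R1 ← R1 / (6).
R2 ← R2 − 13·R1.
R3 ← R3 + 17·R1.
R2 ← R2 / (169/6).
R1 ← R1 + 19/6·R2.
R3 ← R3 + 317/6·R2.
R3 ← R3 / (-1674/169).
R1 ← R1 − 66/169·R3.
R2 ← R2 − 92/169·R3.
Reading off the reduced rows gives x_1 = -1, x_2 = 6, x_3 = 1.

x_1 = -1, x_2 = 6, x_3 = 1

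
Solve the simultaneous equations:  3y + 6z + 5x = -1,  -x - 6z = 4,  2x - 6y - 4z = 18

Row-reduce the augmented matrix:
R1 ← R1 / (5).
R2 ← R2 + 1·R1.
R3 ← R3 − 2·R1.
R2 ← R2 / (3/5).
R1 ← R1 − 3/5·R2.
R3 ← R3 + 36/5·R2.
R3 ← R3 / (-64).
R1 ← R1 − 6·R3.
R2 ← R2 + 8·R3.
Reading off the reduced rows gives x = 2, y = -5/3, z = -1.

x = 2, y = -5/3, z = -1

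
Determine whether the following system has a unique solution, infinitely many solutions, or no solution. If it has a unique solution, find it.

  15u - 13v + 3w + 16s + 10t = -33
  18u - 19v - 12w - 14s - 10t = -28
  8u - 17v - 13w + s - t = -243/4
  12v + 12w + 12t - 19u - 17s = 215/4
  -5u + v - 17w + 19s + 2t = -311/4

u = 1/2, v = 3/2, w = 3, s = -5/4, t = -1

Row-reduce the augmented matrix:
R1 ← R1 / (15).
R2 ← R2 − 18·R1.
R3 ← R3 − 8·R1.
R4 ← R4 + 19·R1.
R5 ← R5 + 5·R1.
R2 ← R2 / (-17/5).
R1 ← R1 + 13/15·R2.
R3 ← R3 + 151/15·R2.
R4 ← R4 + 67/15·R2.
R5 ← R5 + 10/3·R2.
R3 ← R3 / (537/17).
R1 ← R1 − 71/17·R3.
R2 ← R2 − 78/17·R3.
R4 ← R4 − 617/17·R3.
R5 ← R5 + 12/17·R3.
R4 ← R4 / (-30826/537).
R1 ← R1 + 1327/537·R4.
R2 ← R2 + 612/179·R4.
R3 ← R3 − 1543/537·R4.
R5 ← R5 − 10545/179·R4.
R5 ← R5 / (1281103/92478).
R1 ← R1 + 83029/92478·R5.
R2 ← R2 + 57206/46239·R5.
R3 ← R3 − 107369/92478·R5.
R4 ← R4 − 22547/92478·R5.
Reading off the reduced rows gives u = 1/2, v = 3/2, w = 3, s = -5/4, t = -1.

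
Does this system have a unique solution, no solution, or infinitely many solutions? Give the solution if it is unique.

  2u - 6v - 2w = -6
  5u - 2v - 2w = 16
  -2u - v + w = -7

u = 6, v = 1, w = 6

Row-reduce the augmented matrix:
R1 ← R1 / (2).
R2 ← R2 − 5·R1.
R3 ← R3 + 2·R1.
R2 ← R2 / (13).
R1 ← R1 + 3·R2.
R3 ← R3 + 7·R2.
R3 ← R3 / (8/13).
R1 ← R1 + 4/13·R3.
R2 ← R2 − 3/13·R3.
Reading off the reduced rows gives u = 6, v = 1, w = 6.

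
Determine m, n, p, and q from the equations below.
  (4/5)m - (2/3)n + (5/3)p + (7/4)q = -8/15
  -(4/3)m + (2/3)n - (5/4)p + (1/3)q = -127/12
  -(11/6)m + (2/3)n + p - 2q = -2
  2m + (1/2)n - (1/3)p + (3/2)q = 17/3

m = 6, n = 0, p = 1, q = -4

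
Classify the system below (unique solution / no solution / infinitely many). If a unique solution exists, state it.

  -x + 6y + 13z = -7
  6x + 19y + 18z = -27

Row-reduce:
R1 ← R1 / (-1).
R2 ← R2 − 6·R1.
R2 ← R2 / (55).
R1 ← R1 + 6·R2.
Rank is 2 with 3 unknowns, leaving z free.

infinitely many solutions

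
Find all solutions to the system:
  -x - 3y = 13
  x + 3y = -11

no solution

Row-reduce:
R1 ← R1 / (-1).
R2 ← R2 − 1·R1.
Row 2 reduces to 0 = 2, a contradiction. The system is inconsistent.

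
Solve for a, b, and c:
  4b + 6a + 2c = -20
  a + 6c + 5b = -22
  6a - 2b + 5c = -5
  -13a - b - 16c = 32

Row-reduce the augmented matrix:
R1 ← R1 / (6).
R2 ← R2 − 1·R1.
R3 ← R3 − 6·R1.
R4 ← R4 + 13·R1.
R2 ← R2 / (13/3).
R1 ← R1 − 2/3·R2.
R3 ← R3 + 6·R2.
R4 ← R4 − 23/3·R2.
R3 ← R3 / (141/13).
R1 ← R1 + 7/13·R3.
R2 ← R2 − 17/13·R3.
R4 ← R4 + 282/13·R3.
R4 reduces to 0 = 0, so the extra equation is consistent.
Reading off the reduced rows gives a = -1, b = -3, c = -1.

a = -1, b = -3, c = -1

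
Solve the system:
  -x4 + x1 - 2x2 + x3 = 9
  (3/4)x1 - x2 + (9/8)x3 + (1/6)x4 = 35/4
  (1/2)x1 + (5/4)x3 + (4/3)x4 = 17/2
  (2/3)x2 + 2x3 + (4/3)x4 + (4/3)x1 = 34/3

infinitely many solutions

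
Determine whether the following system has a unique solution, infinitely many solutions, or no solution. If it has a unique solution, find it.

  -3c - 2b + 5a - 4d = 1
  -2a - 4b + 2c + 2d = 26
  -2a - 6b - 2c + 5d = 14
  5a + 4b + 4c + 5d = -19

a = -1, b = -5, c = 4, d = -2

Row-reduce the augmented matrix:
R1 ← R1 / (5).
R2 ← R2 + 2·R1.
R3 ← R3 + 2·R1.
R4 ← R4 − 5·R1.
R2 ← R2 / (-24/5).
R1 ← R1 + 2/5·R2.
R3 ← R3 + 34/5·R2.
R4 ← R4 − 6·R2.
R3 ← R3 / (-13/3).
R1 ← R1 + 2/3·R3.
R2 ← R2 + 1/6·R3.
R4 ← R4 − 8·R3.
R4 ← R4 / (383/26).
R1 ← R1 + 33/26·R4.
R2 ← R2 + 5/26·R4.
R3 ← R3 + 17/26·R4.
Reading off the reduced rows gives a = -1, b = -5, c = 4, d = -2.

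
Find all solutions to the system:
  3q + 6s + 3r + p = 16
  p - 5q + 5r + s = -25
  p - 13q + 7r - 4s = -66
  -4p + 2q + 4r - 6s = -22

Row-reduce:
R2 ← R2 − 1·R1.
R3 ← R3 − 1·R1.
R4 ← R4 + 4·R1.
R2 ← R2 / (-8).
R1 ← R1 − 3·R2.
R3 ← R3 + 16·R2.
R4 ← R4 − 14·R2.
Swap R3 and R4.
R3 ← R3 / (39/2).
R1 ← R1 − 15/4·R3.
R2 ← R2 + 1/4·R3.
Rank is 3 with 4 unknowns, leaving s free.

infinitely many solutions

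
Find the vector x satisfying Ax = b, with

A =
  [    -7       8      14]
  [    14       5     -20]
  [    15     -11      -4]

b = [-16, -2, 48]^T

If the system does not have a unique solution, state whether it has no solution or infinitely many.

Row-reduce the augmented matrix:
R1 ← R1 / (-7).
R2 ← R2 − 14·R1.
R3 ← R3 − 15·R1.
R2 ← R2 / (21).
R1 ← R1 + 8/7·R2.
R3 ← R3 − 43/7·R2.
R3 ← R3 / (3478/147).
R1 ← R1 + 230/147·R3.
R2 ← R2 − 8/21·R3.
Reading off the reduced rows gives x_1 = 2, x_2 = -2, x_3 = 1.

x_1 = 2, x_2 = -2, x_3 = 1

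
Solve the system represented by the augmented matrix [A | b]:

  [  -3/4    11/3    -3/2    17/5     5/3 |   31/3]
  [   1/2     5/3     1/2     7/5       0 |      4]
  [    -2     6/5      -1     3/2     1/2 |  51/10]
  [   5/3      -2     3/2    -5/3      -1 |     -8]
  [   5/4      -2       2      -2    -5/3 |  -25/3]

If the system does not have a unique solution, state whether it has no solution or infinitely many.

Row-reduce:
R1 ← R1 / (-3/4).
R2 ← R2 − 1/2·R1.
R3 ← R3 + 2·R1.
R4 ← R4 − 5/3·R1.
R5 ← R5 − 5/4·R1.
R2 ← R2 / (37/9).
R1 ← R1 + 44/9·R2.
R3 ← R3 + 386/45·R2.
R4 ← R4 − 166/27·R2.
R5 ← R5 − 37/9·R2.
R3 ← R3 / (362/185).
R1 ← R1 − 52/37·R3.
R2 ← R2 + 9/74·R3.
R4 ← R4 + 241/222·R3.
R4 ← R4 / (1963/4344).
R1 ← R1 + 211/905·R4.
R2 ← R2 − 1299/1448·R4.
R3 ← R3 − 31/724·R4.
Row 5 reduces to 0 = -2, a contradiction. The system is inconsistent.

no solution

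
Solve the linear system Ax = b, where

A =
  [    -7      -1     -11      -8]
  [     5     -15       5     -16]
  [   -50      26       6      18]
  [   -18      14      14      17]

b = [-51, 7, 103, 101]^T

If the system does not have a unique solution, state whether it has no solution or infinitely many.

Row-reduce:
R1 ← R1 / (-7).
R2 ← R2 − 5·R1.
R3 ← R3 + 50·R1.
R4 ← R4 + 18·R1.
R2 ← R2 / (-110/7).
R1 ← R1 − 1/7·R2.
R3 ← R3 − 232/7·R2.
R4 ← R4 − 116/7·R2.
R3 ← R3 / (864/11).
R1 ← R1 − 17/11·R3.
R2 ← R2 − 2/11·R3.
R4 ← R4 − 432/11·R3.
Row 4 reduces to 0 = -3/2, a contradiction. The system is inconsistent.

no solution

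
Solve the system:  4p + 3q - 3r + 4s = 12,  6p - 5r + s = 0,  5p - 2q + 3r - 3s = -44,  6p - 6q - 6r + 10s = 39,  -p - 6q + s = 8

no solution

Row-reduce:
R1 ← R1 / (4).
R2 ← R2 − 6·R1.
R3 ← R3 − 5·R1.
R4 ← R4 − 6·R1.
R5 ← R5 + 1·R1.
R2 ← R2 / (-9/2).
R1 ← R1 − 3/4·R2.
R3 ← R3 + 23/4·R2.
R4 ← R4 + 21/2·R2.
R5 ← R5 + 21/4·R2.
R3 ← R3 / (133/18).
R1 ← R1 + 5/6·R3.
R2 ← R2 − 1/9·R3.
R4 ← R4 + 1/3·R3.
R5 ← R5 + 1/6·R3.
R4 ← R4 / (2074/133).
R1 ← R1 + 2/133·R4.
R2 ← R2 − 151/133·R4.
R3 ← R3 + 29/133·R4.
R5 ← R5 − 1037/133·R4.
Row 5 reduces to 0 = 1/2, a contradiction. The system is inconsistent.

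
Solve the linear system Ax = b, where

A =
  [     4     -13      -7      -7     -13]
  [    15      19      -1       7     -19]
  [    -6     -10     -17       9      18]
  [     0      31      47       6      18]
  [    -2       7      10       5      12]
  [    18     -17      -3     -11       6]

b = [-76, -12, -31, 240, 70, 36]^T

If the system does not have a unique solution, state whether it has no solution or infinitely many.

no solution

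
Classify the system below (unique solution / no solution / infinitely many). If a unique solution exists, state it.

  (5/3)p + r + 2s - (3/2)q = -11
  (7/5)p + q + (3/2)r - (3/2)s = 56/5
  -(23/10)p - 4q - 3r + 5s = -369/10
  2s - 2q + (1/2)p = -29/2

infinitely many solutions

Row-reduce:
R1 ← R1 / (5/3).
R2 ← R2 − 7/5·R1.
R3 ← R3 + 23/10·R1.
R4 ← R4 − 1/2·R1.
R2 ← R2 / (113/50).
R1 ← R1 + 9/10·R2.
R3 ← R3 + 607/100·R2.
R4 ← R4 + 31/20·R2.
R3 ← R3 / (69/452).
R1 ← R1 − 195/226·R3.
R2 ← R2 − 33/113·R3.
R4 ← R4 − 69/452·R3.
Rank is 3 with 4 unknowns, leaving s free.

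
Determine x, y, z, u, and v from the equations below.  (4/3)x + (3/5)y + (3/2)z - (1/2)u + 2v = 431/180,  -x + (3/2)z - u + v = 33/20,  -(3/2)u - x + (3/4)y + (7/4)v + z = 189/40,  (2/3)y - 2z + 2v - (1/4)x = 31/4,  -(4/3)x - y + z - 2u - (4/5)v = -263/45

x = -5/3, y = 5/2, z = -1/2, u = 8/5, v = 7/3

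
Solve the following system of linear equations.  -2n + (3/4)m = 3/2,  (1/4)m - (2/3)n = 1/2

infinitely many solutions

Row-reduce:
R1 ← R1 / (3/4).
R2 ← R2 − 1/4·R1.
Rank is 1 with 2 unknowns, leaving n free.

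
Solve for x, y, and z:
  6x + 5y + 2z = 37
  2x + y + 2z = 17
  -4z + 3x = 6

x = 6, y = -1, z = 3

Row-reduce the augmented matrix:
R1 ← R1 / (6).
R2 ← R2 − 2·R1.
R3 ← R3 − 3·R1.
R2 ← R2 / (-2/3).
R1 ← R1 − 5/6·R2.
R3 ← R3 + 5/2·R2.
R3 ← R3 / (-10).
R1 ← R1 − 2·R3.
R2 ← R2 + 2·R3.
Reading off the reduced rows gives x = 6, y = -1, z = 3.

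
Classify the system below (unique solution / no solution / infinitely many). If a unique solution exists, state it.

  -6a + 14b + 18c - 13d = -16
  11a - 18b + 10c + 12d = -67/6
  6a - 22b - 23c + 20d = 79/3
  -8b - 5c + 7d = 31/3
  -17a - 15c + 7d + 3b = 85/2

Row-reduce the augmented matrix:
R1 ← R1 / (-6).
R2 ← R2 − 11·R1.
R3 ← R3 − 6·R1.
R5 ← R5 + 17·R1.
R2 ← R2 / (23/3).
R1 ← R1 + 7/3·R2.
R3 ← R3 + 8·R2.
R4 ← R4 + 8·R2.
R5 ← R5 + 110/3·R2.
R3 ← R3 / (917/23).
R1 ← R1 − 232/23·R3.
R2 ← R2 − 129/23·R3.
R4 ← R4 − 917/23·R3.
R5 ← R5 − 3212/23·R3.
Swap R4 and R5.
R4 ← R4 / (10951/1834).
R1 ← R1 + 75/917·R4.
R2 ← R2 + 1451/1834·R4.
R3 ← R3 + 123/917·R4.
R5 reduces to 0 = 0, so the extra equation is consistent.
Reading off the reduced rows gives a = -3/2, b = 0, c = -2/3, d = 1.

a = -3/2, b = 0, c = -2/3, d = 1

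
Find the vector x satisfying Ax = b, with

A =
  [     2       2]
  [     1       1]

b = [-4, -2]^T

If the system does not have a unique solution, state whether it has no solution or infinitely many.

Row-reduce:
R1 ← R1 / (2).
R2 ← R2 − 1·R1.
Rank is 1 with 2 unknowns, leaving x_2 free.

infinitely many solutions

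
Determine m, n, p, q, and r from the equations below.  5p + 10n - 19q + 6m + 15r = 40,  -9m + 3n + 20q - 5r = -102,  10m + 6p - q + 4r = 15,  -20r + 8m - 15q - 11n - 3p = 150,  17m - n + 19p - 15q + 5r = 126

Row-reduce the augmented matrix:
R1 ← R1 / (6).
R2 ← R2 + 9·R1.
R3 ← R3 − 10·R1.
R4 ← R4 − 8·R1.
R5 ← R5 − 17·R1.
R2 ← R2 / (18).
R1 ← R1 − 5/3·R2.
R3 ← R3 + 50/3·R2.
R4 ← R4 + 73/3·R2.
R5 ← R5 + 88/3·R2.
R3 ← R3 / (83/18).
R1 ← R1 − 5/36·R3.
R2 ← R2 − 5/12·R3.
R4 ← R4 − 17/36·R3.
R5 ← R5 − 307/18·R3.
R4 ← R4 / (-1739/498).
R1 ← R1 + 509/166·R4.
R2 ← R2 + 1261/498·R4.
R3 ← R3 − 1231/249·R4.
R5 ← R5 + 4925/83·R4.
R5 ← R5 / (483641/1739).
R1 ← R1 − 25986/1739·R5.
R2 ← R2 − 22433/1739·R5.
R3 ← R3 + 40835/1739·R5.
R4 ← R4 − 7894/1739·R5.
Reading off the reduced rows gives m = 0, n = -4, p = 3, q = -5, r = -2.

m = 0, n = -4, p = 3, q = -5, r = -2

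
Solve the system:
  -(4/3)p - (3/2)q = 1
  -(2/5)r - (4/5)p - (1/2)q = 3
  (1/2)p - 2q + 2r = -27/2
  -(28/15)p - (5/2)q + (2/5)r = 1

Row-reduce:
R1 ← R1 / (-4/3).
R2 ← R2 + 4/5·R1.
R3 ← R3 − 1/2·R1.
R4 ← R4 + 28/15·R1.
R2 ← R2 / (2/5).
R1 ← R1 − 9/8·R2.
R3 ← R3 + 41/16·R2.
R4 ← R4 + 2/5·R2.
R3 ← R3 / (-9/16).
R1 ← R1 − 9/8·R3.
R2 ← R2 + 1·R3.
Row 4 reduces to 0 = 2, a contradiction. The system is inconsistent.

no solution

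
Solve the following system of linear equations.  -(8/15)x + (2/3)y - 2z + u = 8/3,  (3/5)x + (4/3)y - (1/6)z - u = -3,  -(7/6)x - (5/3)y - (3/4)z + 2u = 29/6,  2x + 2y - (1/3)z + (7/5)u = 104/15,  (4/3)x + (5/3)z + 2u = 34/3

no solution

Row-reduce:
R1 ← R1 / (-8/15).
R2 ← R2 − 3/5·R1.
R3 ← R3 + 7/6·R1.
R4 ← R4 − 2·R1.
R5 ← R5 − 4/3·R1.
R2 ← R2 / (25/12).
R1 ← R1 + 5/4·R2.
R3 ← R3 + 25/8·R2.
R4 ← R4 − 9/2·R2.
R5 ← R5 − 5/3·R2.
Swap R3 and R4.
R3 ← R3 / (-196/75).
R1 ← R1 − 23/10·R3.
R2 ← R2 + 29/25·R3.
R5 ← R5 + 7/5·R3.
Swap R4 and R5.
R4 ← R4 / (25/14).
R1 ← R1 − 489/196·R4.
R2 ← R2 + 516/245·R4.
R3 ← R3 + 183/98·R4.
Row 5 reduces to 0 = -1, a contradiction. The system is inconsistent.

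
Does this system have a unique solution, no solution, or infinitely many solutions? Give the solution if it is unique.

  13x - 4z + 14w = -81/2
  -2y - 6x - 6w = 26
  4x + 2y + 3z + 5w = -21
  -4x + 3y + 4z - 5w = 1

Row-reduce:
R1 ← R1 / (13).
R2 ← R2 + 6·R1.
R3 ← R3 − 4·R1.
R4 ← R4 + 4·R1.
R2 ← R2 / (-2).
R3 ← R3 − 2·R2.
R4 ← R4 − 3·R2.
R3 ← R3 / (31/13).
R1 ← R1 + 4/13·R3.
R2 ← R2 − 12/13·R3.
Row 4 reduces to 0 = -1/2, a contradiction. The system is inconsistent.

no solution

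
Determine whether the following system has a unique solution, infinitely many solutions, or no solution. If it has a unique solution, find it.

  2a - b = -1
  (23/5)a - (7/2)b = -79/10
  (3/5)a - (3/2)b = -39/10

no solution

Row-reduce:
R1 ← R1 / (2).
R2 ← R2 − 23/5·R1.
R3 ← R3 − 3/5·R1.
R2 ← R2 / (-6/5).
R1 ← R1 + 1/2·R2.
R3 ← R3 + 6/5·R2.
Row 3 reduces to 0 = 2, a contradiction. The system is inconsistent.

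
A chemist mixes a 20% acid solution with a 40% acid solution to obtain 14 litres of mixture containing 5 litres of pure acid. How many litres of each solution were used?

Let a = litres of solution A, b = litres of solution B.
  b + a = 14
  (1/5)a + (2/5)b = 5
From equation 1: a = 14 − b.
Substitute into equation 2 and solve: b = 11.
Then a = 3.

litres of solution A: 3, litres of solution B: 11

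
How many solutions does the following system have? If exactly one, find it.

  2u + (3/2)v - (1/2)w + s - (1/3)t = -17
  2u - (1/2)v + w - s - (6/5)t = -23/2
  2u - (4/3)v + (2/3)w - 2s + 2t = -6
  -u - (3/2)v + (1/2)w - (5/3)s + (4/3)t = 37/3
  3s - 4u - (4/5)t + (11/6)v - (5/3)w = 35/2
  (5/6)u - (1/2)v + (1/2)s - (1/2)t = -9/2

u = -6, v = -3, w = -3, s = -2, t = 0

Row-reduce the augmented matrix:
R1 ← R1 / (2).
R2 ← R2 − 2·R1.
R3 ← R3 − 2·R1.
R4 ← R4 + 1·R1.
R5 ← R5 + 4·R1.
R6 ← R6 − 5/6·R1.
R2 ← R2 / (-2).
R1 ← R1 − 3/4·R2.
R3 ← R3 + 17/6·R2.
R4 ← R4 + 3/4·R2.
R5 ← R5 − 29/6·R2.
R6 ← R6 + 9/8·R2.
R3 ← R3 / (-23/24).
R1 ← R1 − 5/16·R3.
R2 ← R2 + 3/4·R3.
R4 ← R4 + 5/16·R3.
R5 ← R5 − 23/24·R3.
R6 ← R6 + 61/96·R3.
R4 ← R4 / (-25/69).
R1 ← R1 + 7/23·R4.
R2 ← R2 − 26/23·R4.
R3 ← R3 − 4/23·R4.
R6 ← R6 − 91/69·R4.
Swap R5 and R6.
R5 ← R5 / (-129/125).
R1 ← R1 − 49/125·R5.
R2 ← R2 + 496/375·R5.
R3 ← R3 + 1334/375·R5.
R4 ← R4 + 114/125·R5.
R6 reduces to 0 = 0, so the extra equation is consistent.
Reading off the reduced rows gives u = -6, v = -3, w = -3, s = -2, t = 0.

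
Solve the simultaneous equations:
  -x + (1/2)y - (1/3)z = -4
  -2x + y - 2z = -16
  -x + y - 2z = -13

Row-reduce the augmented matrix:
R1 ← R1 / (-1).
R2 ← R2 + 2·R1.
R3 ← R3 + 1·R1.
Swap R2 and R3.
R2 ← R2 / (1/2).
R1 ← R1 + 1/2·R2.
R3 ← R3 / (-4/3).
R1 ← R1 + 4/3·R3.
R2 ← R2 + 10/3·R3.
Reading off the reduced rows gives x = 3, y = 2, z = 6.

x = 3, y = 2, z = 6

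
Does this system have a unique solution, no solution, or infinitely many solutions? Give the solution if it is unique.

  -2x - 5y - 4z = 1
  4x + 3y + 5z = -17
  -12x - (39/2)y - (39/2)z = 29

Row-reduce:
R1 ← R1 / (-2).
R2 ← R2 − 4·R1.
R3 ← R3 + 12·R1.
R2 ← R2 / (-7).
R1 ← R1 − 5/2·R2.
R3 ← R3 − 21/2·R2.
Row 3 reduces to 0 = 1/2, a contradiction. The system is inconsistent.

no solution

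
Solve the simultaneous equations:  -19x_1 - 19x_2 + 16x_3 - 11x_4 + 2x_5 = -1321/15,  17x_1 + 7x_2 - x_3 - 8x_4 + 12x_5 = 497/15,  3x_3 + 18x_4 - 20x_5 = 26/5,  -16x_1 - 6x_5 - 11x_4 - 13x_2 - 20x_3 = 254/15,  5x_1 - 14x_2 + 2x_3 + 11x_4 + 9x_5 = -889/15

Row-reduce the augmented matrix:
R1 ← R1 / (-19).
R2 ← R2 − 17·R1.
R4 ← R4 + 16·R1.
R5 ← R5 − 5·R1.
R2 ← R2 / (-10).
R1 ← R1 − 1·R2.
R4 ← R4 − 3·R2.
R5 ← R5 + 19·R2.
R3 ← R3 / (3).
R1 ← R1 − 93/190·R3.
R2 ← R2 + 253/190·R3.
R4 ← R4 + 5601/190·R3.
R5 ← R5 + 3627/190·R3.
R4 ← R4 / (32259/190).
R1 ← R1 + 787/190·R4.
R2 ← R2 − 1857/190·R4.
R3 ← R3 − 6·R4.
R5 ← R5 − 29743/190·R4.
R5 ← R5 / (1307533/32259).
R1 ← R1 + 11104/32259·R5.
R2 ← R2 − 40684/32259·R5.
R3 ← R3 − 13024/32259·R5.
R4 ← R4 + 38014/32259·R5.
Reading off the reduced rows gives x_1 = 5/3, x_2 = 2, x_3 = -2, x_4 = -8/5, x_5 = -2.

x_1 = 5/3, x_2 = 2, x_3 = -2, x_4 = -8/5, x_5 = -2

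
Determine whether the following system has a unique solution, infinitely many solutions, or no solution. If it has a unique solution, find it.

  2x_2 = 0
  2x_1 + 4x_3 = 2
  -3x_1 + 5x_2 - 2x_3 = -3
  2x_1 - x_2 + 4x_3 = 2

x_1 = 1, x_2 = 0, x_3 = 0

Row-reduce the augmented matrix:
Swap R1 and R2.
R1 ← R1 / (2).
R3 ← R3 + 3·R1.
R4 ← R4 − 2·R1.
R2 ← R2 / (2).
R3 ← R3 − 5·R2.
R4 ← R4 + 1·R2.
R3 ← R3 / (4).
R1 ← R1 − 2·R3.
R4 reduces to 0 = 0, so the extra equation is consistent.
Reading off the reduced rows gives x_1 = 1, x_2 = 0, x_3 = 0.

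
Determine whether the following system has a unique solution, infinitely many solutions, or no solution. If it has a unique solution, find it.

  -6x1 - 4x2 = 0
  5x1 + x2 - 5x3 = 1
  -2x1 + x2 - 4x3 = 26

Row-reduce the augmented matrix:
R1 ← R1 / (-6).
R2 ← R2 − 5·R1.
R3 ← R3 + 2·R1.
R2 ← R2 / (-7/3).
R1 ← R1 − 2/3·R2.
R3 ← R3 − 7/3·R2.
R3 ← R3 / (-9).
R1 ← R1 + 10/7·R3.
R2 ← R2 − 15/7·R3.
Reading off the reduced rows gives x1 = -4, x2 = 6, x3 = -3.

x1 = -4, x2 = 6, x3 = -3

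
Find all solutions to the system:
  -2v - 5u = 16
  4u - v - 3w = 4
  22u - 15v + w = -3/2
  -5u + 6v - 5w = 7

Row-reduce:
R1 ← R1 / (-5).
R2 ← R2 − 4·R1.
R3 ← R3 − 22·R1.
R4 ← R4 + 5·R1.
R2 ← R2 / (-13/5).
R1 ← R1 − 2/5·R2.
R3 ← R3 + 119/5·R2.
R4 ← R4 − 8·R2.
R3 ← R3 / (370/13).
R1 ← R1 + 6/13·R3.
R2 ← R2 − 15/13·R3.
R4 ← R4 + 185/13·R3.
Row 4 reduces to 0 = 1/4, a contradiction. The system is inconsistent.

no solution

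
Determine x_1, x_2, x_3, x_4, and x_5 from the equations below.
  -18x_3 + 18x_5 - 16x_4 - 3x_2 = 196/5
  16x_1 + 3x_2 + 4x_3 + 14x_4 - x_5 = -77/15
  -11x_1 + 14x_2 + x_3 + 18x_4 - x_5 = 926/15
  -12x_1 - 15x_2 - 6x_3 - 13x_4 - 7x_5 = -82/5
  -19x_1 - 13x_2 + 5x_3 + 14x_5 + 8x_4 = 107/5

Row-reduce the augmented matrix:
Swap R1 and R2.
R1 ← R1 / (16).
R3 ← R3 + 11·R1.
R4 ← R4 + 12·R1.
R5 ← R5 + 19·R1.
R2 ← R2 / (-3).
R1 ← R1 − 3/16·R2.
R3 ← R3 − 257/16·R2.
R4 ← R4 + 51/4·R2.
R5 ← R5 + 151/16·R2.
R3 ← R3 / (-741/8).
R1 ← R1 + 7/8·R3.
R2 ← R2 − 6·R3.
R4 ← R4 − 147/2·R3.
R5 ← R5 − 531/8·R3.
R4 ← R4 / (14407/741).
R1 ← R1 − 941/2223·R4.
R2 ← R2 − 1166/741·R4.
R3 ← R3 − 1393/2223·R4.
R5 ← R5 − 24724/741·R4.
R5 ← R5 / (571670/14407).
R1 ← R1 − 31675/86442·R5.
R2 ← R2 − 12551/14407·R5.
R3 ← R3 + 62977/86442·R5.
R4 ← R4 + 6753/14407·R5.
Reading off the reduced rows gives x_1 = -4/3, x_2 = 4/3, x_3 = -3, x_4 = 9/5, x_5 = 1.

x_1 = -4/3, x_2 = 4/3, x_3 = -3, x_4 = 9/5, x_5 = 1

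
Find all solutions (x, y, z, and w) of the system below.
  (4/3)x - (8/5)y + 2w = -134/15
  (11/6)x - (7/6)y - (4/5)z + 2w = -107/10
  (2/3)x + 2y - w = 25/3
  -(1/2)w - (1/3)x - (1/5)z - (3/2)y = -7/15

x = 2, y = 1, z = 4, w = -5

Row-reduce the augmented matrix:
R1 ← R1 / (4/3).
R2 ← R2 − 11/6·R1.
R3 ← R3 − 2/3·R1.
R4 ← R4 + 1/3·R1.
R2 ← R2 / (31/30).
R1 ← R1 + 6/5·R2.
R3 ← R3 − 14/5·R2.
R4 ← R4 + 19/10·R2.
R3 ← R3 / (336/155).
R1 ← R1 + 144/155·R3.
R2 ← R2 + 24/31·R3.
R4 ← R4 + 259/155·R3.
R4 ← R4 / (-65/48).
R1 ← R1 − 9/14·R4.
R2 ← R2 + 5/7·R4.
R3 ← R3 − 5/336·R4.
Reading off the reduced rows gives x = 2, y = 1, z = 4, w = -5.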